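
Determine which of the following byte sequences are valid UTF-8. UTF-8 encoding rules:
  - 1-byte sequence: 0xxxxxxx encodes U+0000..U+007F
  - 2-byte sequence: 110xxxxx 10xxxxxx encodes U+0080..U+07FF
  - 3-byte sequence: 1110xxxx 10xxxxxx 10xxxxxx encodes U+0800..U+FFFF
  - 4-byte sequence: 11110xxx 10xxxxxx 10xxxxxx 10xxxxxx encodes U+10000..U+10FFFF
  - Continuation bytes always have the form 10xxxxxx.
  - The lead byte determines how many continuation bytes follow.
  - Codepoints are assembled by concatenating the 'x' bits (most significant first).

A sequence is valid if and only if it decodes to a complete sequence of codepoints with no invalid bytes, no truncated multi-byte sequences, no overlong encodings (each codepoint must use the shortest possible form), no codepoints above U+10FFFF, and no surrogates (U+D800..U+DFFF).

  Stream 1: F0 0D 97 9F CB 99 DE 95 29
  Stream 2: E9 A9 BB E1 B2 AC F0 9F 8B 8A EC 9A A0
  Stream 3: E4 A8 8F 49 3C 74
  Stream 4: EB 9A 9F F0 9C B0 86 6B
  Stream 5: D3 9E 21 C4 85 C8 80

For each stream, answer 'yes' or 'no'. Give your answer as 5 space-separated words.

Answer: no yes yes yes yes

Derivation:
Stream 1: error at byte offset 1. INVALID
Stream 2: decodes cleanly. VALID
Stream 3: decodes cleanly. VALID
Stream 4: decodes cleanly. VALID
Stream 5: decodes cleanly. VALID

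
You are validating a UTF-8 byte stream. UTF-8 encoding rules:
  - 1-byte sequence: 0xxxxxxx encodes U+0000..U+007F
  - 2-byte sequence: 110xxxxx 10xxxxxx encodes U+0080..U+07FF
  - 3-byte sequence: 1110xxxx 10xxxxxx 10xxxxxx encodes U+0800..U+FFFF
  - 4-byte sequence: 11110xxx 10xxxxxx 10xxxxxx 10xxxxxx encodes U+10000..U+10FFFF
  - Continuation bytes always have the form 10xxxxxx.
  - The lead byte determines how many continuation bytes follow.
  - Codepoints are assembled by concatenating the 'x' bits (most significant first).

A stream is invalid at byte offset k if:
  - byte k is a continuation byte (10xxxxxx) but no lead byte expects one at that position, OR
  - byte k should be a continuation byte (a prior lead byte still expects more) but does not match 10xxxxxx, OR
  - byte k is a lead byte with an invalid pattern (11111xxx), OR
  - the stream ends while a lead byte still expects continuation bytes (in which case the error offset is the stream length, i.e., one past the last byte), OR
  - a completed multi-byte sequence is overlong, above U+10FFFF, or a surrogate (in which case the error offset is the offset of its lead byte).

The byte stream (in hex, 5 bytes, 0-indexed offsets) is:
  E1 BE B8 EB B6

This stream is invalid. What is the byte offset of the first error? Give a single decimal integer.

Answer: 5

Derivation:
Byte[0]=E1: 3-byte lead, need 2 cont bytes. acc=0x1
Byte[1]=BE: continuation. acc=(acc<<6)|0x3E=0x7E
Byte[2]=B8: continuation. acc=(acc<<6)|0x38=0x1FB8
Completed: cp=U+1FB8 (starts at byte 0)
Byte[3]=EB: 3-byte lead, need 2 cont bytes. acc=0xB
Byte[4]=B6: continuation. acc=(acc<<6)|0x36=0x2F6
Byte[5]: stream ended, expected continuation. INVALID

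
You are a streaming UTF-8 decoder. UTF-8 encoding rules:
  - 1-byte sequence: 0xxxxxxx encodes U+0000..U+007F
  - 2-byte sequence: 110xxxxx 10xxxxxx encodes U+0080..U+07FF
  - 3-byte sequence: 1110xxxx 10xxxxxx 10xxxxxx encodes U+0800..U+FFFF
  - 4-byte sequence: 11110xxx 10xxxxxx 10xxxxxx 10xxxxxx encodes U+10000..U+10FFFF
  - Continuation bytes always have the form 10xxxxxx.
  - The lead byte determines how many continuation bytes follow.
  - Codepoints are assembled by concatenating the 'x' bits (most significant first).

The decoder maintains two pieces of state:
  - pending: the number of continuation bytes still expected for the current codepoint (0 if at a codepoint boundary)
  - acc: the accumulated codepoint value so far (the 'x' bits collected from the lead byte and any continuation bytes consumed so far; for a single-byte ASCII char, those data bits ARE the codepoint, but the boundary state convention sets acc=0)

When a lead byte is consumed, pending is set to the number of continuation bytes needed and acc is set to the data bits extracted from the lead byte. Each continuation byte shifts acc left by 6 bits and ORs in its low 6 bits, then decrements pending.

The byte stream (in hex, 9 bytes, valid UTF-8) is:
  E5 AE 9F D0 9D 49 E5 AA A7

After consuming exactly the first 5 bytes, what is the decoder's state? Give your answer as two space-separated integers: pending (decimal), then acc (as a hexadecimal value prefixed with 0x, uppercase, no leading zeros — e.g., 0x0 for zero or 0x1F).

Answer: 0 0x41D

Derivation:
Byte[0]=E5: 3-byte lead. pending=2, acc=0x5
Byte[1]=AE: continuation. acc=(acc<<6)|0x2E=0x16E, pending=1
Byte[2]=9F: continuation. acc=(acc<<6)|0x1F=0x5B9F, pending=0
Byte[3]=D0: 2-byte lead. pending=1, acc=0x10
Byte[4]=9D: continuation. acc=(acc<<6)|0x1D=0x41D, pending=0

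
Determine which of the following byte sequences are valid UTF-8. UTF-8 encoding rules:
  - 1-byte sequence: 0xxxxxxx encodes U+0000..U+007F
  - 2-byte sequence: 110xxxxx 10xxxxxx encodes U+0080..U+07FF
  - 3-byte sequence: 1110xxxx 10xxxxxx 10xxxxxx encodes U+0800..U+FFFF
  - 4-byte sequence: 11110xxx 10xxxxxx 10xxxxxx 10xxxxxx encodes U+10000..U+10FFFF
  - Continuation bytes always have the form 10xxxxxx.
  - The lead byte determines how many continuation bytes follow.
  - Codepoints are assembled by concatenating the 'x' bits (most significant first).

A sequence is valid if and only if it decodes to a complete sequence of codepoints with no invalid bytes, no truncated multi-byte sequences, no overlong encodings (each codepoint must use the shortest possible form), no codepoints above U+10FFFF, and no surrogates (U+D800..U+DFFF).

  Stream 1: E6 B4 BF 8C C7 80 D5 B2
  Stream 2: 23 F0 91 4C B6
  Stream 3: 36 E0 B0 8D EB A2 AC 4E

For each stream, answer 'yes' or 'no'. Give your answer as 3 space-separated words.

Answer: no no yes

Derivation:
Stream 1: error at byte offset 3. INVALID
Stream 2: error at byte offset 3. INVALID
Stream 3: decodes cleanly. VALID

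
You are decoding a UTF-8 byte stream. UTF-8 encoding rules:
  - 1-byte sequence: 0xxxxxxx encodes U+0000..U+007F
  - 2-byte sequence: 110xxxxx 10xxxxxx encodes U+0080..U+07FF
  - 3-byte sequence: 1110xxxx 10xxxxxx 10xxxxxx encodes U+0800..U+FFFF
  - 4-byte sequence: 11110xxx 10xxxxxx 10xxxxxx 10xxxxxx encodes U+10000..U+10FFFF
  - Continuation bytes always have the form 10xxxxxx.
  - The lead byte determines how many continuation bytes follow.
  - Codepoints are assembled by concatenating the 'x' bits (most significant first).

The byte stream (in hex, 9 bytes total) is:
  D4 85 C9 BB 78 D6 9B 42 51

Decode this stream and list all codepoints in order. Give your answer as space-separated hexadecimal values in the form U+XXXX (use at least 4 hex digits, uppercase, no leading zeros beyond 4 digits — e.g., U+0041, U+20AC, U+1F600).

Byte[0]=D4: 2-byte lead, need 1 cont bytes. acc=0x14
Byte[1]=85: continuation. acc=(acc<<6)|0x05=0x505
Completed: cp=U+0505 (starts at byte 0)
Byte[2]=C9: 2-byte lead, need 1 cont bytes. acc=0x9
Byte[3]=BB: continuation. acc=(acc<<6)|0x3B=0x27B
Completed: cp=U+027B (starts at byte 2)
Byte[4]=78: 1-byte ASCII. cp=U+0078
Byte[5]=D6: 2-byte lead, need 1 cont bytes. acc=0x16
Byte[6]=9B: continuation. acc=(acc<<6)|0x1B=0x59B
Completed: cp=U+059B (starts at byte 5)
Byte[7]=42: 1-byte ASCII. cp=U+0042
Byte[8]=51: 1-byte ASCII. cp=U+0051

Answer: U+0505 U+027B U+0078 U+059B U+0042 U+0051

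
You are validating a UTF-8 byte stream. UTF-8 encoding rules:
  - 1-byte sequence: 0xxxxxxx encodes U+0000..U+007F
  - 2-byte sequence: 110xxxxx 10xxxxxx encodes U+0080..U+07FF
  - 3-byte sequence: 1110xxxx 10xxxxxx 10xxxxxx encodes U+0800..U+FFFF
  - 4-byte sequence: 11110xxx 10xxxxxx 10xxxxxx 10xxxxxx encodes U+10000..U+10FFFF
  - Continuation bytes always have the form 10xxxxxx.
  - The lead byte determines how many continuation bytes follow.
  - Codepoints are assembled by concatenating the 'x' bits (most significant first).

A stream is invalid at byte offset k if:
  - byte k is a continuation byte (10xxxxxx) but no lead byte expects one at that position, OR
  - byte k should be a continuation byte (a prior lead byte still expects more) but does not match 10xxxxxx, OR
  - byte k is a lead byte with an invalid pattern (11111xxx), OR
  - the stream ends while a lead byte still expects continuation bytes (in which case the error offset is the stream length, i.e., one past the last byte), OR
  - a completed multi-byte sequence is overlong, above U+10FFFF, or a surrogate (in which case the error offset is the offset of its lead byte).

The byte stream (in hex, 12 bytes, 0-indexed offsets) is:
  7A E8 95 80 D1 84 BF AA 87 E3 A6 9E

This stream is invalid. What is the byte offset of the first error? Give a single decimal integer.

Answer: 6

Derivation:
Byte[0]=7A: 1-byte ASCII. cp=U+007A
Byte[1]=E8: 3-byte lead, need 2 cont bytes. acc=0x8
Byte[2]=95: continuation. acc=(acc<<6)|0x15=0x215
Byte[3]=80: continuation. acc=(acc<<6)|0x00=0x8540
Completed: cp=U+8540 (starts at byte 1)
Byte[4]=D1: 2-byte lead, need 1 cont bytes. acc=0x11
Byte[5]=84: continuation. acc=(acc<<6)|0x04=0x444
Completed: cp=U+0444 (starts at byte 4)
Byte[6]=BF: INVALID lead byte (not 0xxx/110x/1110/11110)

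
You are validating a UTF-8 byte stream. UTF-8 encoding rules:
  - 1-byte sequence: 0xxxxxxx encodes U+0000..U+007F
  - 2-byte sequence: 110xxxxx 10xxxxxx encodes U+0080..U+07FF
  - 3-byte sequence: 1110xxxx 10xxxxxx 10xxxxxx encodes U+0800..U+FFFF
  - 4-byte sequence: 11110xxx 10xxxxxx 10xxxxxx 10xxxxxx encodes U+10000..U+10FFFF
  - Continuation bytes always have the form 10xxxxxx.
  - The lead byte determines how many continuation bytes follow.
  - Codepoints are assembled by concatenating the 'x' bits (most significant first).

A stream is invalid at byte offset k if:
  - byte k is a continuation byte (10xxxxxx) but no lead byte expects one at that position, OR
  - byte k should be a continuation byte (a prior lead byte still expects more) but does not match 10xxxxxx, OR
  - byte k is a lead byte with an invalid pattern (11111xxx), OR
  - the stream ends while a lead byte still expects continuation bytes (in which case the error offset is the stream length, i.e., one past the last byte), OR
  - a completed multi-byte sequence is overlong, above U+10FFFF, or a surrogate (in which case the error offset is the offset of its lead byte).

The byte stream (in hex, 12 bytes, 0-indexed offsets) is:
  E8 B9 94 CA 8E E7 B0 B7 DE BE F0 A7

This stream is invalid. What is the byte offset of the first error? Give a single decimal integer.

Answer: 12

Derivation:
Byte[0]=E8: 3-byte lead, need 2 cont bytes. acc=0x8
Byte[1]=B9: continuation. acc=(acc<<6)|0x39=0x239
Byte[2]=94: continuation. acc=(acc<<6)|0x14=0x8E54
Completed: cp=U+8E54 (starts at byte 0)
Byte[3]=CA: 2-byte lead, need 1 cont bytes. acc=0xA
Byte[4]=8E: continuation. acc=(acc<<6)|0x0E=0x28E
Completed: cp=U+028E (starts at byte 3)
Byte[5]=E7: 3-byte lead, need 2 cont bytes. acc=0x7
Byte[6]=B0: continuation. acc=(acc<<6)|0x30=0x1F0
Byte[7]=B7: continuation. acc=(acc<<6)|0x37=0x7C37
Completed: cp=U+7C37 (starts at byte 5)
Byte[8]=DE: 2-byte lead, need 1 cont bytes. acc=0x1E
Byte[9]=BE: continuation. acc=(acc<<6)|0x3E=0x7BE
Completed: cp=U+07BE (starts at byte 8)
Byte[10]=F0: 4-byte lead, need 3 cont bytes. acc=0x0
Byte[11]=A7: continuation. acc=(acc<<6)|0x27=0x27
Byte[12]: stream ended, expected continuation. INVALID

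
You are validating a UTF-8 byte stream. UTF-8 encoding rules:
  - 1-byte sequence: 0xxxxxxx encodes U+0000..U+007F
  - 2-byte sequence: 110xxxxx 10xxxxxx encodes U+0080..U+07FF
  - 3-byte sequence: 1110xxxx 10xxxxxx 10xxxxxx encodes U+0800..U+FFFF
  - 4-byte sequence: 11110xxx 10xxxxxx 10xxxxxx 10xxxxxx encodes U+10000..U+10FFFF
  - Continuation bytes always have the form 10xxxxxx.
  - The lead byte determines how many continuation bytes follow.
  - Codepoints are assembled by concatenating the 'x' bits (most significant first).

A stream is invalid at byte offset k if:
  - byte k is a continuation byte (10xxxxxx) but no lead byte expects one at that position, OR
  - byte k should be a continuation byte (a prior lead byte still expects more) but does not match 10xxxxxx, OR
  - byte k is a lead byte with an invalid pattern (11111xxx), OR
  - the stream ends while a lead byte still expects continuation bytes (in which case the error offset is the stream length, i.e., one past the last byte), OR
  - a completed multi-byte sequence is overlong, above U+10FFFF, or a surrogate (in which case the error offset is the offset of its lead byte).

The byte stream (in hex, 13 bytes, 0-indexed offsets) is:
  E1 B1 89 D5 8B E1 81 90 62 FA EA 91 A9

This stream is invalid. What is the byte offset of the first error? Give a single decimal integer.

Byte[0]=E1: 3-byte lead, need 2 cont bytes. acc=0x1
Byte[1]=B1: continuation. acc=(acc<<6)|0x31=0x71
Byte[2]=89: continuation. acc=(acc<<6)|0x09=0x1C49
Completed: cp=U+1C49 (starts at byte 0)
Byte[3]=D5: 2-byte lead, need 1 cont bytes. acc=0x15
Byte[4]=8B: continuation. acc=(acc<<6)|0x0B=0x54B
Completed: cp=U+054B (starts at byte 3)
Byte[5]=E1: 3-byte lead, need 2 cont bytes. acc=0x1
Byte[6]=81: continuation. acc=(acc<<6)|0x01=0x41
Byte[7]=90: continuation. acc=(acc<<6)|0x10=0x1050
Completed: cp=U+1050 (starts at byte 5)
Byte[8]=62: 1-byte ASCII. cp=U+0062
Byte[9]=FA: INVALID lead byte (not 0xxx/110x/1110/11110)

Answer: 9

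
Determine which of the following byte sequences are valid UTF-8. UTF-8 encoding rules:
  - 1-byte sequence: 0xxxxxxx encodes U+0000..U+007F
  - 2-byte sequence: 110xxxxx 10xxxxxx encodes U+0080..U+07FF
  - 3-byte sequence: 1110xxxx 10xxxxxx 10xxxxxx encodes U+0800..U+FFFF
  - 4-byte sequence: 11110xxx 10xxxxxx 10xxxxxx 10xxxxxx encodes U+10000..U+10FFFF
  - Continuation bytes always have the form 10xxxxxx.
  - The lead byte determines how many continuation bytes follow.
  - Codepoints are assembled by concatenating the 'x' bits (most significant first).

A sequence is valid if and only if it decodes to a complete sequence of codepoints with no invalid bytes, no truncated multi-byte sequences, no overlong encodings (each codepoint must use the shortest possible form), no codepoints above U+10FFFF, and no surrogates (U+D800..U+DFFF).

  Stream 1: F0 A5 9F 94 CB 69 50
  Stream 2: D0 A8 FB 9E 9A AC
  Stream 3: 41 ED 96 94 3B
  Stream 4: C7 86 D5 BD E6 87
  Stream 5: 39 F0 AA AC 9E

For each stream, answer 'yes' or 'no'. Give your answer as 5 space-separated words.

Answer: no no yes no yes

Derivation:
Stream 1: error at byte offset 5. INVALID
Stream 2: error at byte offset 2. INVALID
Stream 3: decodes cleanly. VALID
Stream 4: error at byte offset 6. INVALID
Stream 5: decodes cleanly. VALID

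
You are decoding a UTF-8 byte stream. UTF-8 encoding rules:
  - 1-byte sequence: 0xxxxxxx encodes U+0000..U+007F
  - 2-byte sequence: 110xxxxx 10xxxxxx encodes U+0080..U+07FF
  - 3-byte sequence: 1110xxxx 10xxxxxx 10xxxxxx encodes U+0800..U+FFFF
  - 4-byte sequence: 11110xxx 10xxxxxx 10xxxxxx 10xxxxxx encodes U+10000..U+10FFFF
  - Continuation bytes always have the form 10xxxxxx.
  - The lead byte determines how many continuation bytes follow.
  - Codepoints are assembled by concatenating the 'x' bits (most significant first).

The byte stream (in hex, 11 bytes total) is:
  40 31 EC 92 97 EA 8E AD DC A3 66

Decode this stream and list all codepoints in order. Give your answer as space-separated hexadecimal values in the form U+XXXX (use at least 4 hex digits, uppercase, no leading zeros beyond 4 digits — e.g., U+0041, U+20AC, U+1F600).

Answer: U+0040 U+0031 U+C497 U+A3AD U+0723 U+0066

Derivation:
Byte[0]=40: 1-byte ASCII. cp=U+0040
Byte[1]=31: 1-byte ASCII. cp=U+0031
Byte[2]=EC: 3-byte lead, need 2 cont bytes. acc=0xC
Byte[3]=92: continuation. acc=(acc<<6)|0x12=0x312
Byte[4]=97: continuation. acc=(acc<<6)|0x17=0xC497
Completed: cp=U+C497 (starts at byte 2)
Byte[5]=EA: 3-byte lead, need 2 cont bytes. acc=0xA
Byte[6]=8E: continuation. acc=(acc<<6)|0x0E=0x28E
Byte[7]=AD: continuation. acc=(acc<<6)|0x2D=0xA3AD
Completed: cp=U+A3AD (starts at byte 5)
Byte[8]=DC: 2-byte lead, need 1 cont bytes. acc=0x1C
Byte[9]=A3: continuation. acc=(acc<<6)|0x23=0x723
Completed: cp=U+0723 (starts at byte 8)
Byte[10]=66: 1-byte ASCII. cp=U+0066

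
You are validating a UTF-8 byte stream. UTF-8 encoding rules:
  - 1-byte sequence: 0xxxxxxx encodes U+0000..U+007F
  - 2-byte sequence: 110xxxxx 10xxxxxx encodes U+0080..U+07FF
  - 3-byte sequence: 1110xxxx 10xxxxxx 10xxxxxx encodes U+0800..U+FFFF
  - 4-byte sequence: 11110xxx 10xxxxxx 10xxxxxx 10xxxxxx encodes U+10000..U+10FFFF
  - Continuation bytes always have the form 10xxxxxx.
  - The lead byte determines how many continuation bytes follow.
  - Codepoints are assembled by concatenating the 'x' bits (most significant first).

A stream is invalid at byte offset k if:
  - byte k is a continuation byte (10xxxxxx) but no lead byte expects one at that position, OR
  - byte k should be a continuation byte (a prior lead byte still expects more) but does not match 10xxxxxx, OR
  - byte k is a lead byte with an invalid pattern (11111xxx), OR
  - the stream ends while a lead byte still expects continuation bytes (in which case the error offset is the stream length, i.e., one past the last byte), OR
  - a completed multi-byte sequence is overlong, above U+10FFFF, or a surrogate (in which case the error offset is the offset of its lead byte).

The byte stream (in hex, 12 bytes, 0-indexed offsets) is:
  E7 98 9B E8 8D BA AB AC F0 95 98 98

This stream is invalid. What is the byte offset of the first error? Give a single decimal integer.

Answer: 6

Derivation:
Byte[0]=E7: 3-byte lead, need 2 cont bytes. acc=0x7
Byte[1]=98: continuation. acc=(acc<<6)|0x18=0x1D8
Byte[2]=9B: continuation. acc=(acc<<6)|0x1B=0x761B
Completed: cp=U+761B (starts at byte 0)
Byte[3]=E8: 3-byte lead, need 2 cont bytes. acc=0x8
Byte[4]=8D: continuation. acc=(acc<<6)|0x0D=0x20D
Byte[5]=BA: continuation. acc=(acc<<6)|0x3A=0x837A
Completed: cp=U+837A (starts at byte 3)
Byte[6]=AB: INVALID lead byte (not 0xxx/110x/1110/11110)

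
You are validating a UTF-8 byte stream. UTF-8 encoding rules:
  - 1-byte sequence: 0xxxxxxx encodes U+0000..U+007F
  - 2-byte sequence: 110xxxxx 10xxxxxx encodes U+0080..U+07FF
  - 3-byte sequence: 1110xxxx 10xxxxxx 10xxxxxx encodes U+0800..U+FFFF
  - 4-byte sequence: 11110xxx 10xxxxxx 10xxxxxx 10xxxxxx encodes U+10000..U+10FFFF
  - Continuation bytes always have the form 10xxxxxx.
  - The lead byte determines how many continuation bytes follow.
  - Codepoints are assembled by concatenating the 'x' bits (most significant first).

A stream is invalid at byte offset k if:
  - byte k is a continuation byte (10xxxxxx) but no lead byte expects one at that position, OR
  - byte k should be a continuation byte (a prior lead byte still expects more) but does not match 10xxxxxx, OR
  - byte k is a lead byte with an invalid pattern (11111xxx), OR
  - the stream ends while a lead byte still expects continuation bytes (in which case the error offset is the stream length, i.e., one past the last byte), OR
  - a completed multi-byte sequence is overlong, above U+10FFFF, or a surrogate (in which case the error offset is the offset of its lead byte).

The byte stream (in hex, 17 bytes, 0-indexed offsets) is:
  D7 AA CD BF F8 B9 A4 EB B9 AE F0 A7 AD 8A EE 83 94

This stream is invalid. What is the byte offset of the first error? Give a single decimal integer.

Byte[0]=D7: 2-byte lead, need 1 cont bytes. acc=0x17
Byte[1]=AA: continuation. acc=(acc<<6)|0x2A=0x5EA
Completed: cp=U+05EA (starts at byte 0)
Byte[2]=CD: 2-byte lead, need 1 cont bytes. acc=0xD
Byte[3]=BF: continuation. acc=(acc<<6)|0x3F=0x37F
Completed: cp=U+037F (starts at byte 2)
Byte[4]=F8: INVALID lead byte (not 0xxx/110x/1110/11110)

Answer: 4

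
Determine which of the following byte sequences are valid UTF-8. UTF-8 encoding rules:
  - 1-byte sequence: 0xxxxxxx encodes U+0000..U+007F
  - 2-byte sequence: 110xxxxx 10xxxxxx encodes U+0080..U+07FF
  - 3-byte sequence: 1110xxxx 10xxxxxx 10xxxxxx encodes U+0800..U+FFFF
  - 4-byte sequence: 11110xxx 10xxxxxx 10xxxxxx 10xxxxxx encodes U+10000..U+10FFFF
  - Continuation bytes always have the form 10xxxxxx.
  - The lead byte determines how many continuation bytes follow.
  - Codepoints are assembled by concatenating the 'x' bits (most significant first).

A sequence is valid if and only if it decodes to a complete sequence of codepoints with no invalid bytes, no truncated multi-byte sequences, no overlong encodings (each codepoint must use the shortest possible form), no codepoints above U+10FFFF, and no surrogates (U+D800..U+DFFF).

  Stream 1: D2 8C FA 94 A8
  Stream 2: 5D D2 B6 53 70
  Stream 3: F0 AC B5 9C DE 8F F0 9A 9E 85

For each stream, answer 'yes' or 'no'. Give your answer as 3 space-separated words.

Stream 1: error at byte offset 2. INVALID
Stream 2: decodes cleanly. VALID
Stream 3: decodes cleanly. VALID

Answer: no yes yes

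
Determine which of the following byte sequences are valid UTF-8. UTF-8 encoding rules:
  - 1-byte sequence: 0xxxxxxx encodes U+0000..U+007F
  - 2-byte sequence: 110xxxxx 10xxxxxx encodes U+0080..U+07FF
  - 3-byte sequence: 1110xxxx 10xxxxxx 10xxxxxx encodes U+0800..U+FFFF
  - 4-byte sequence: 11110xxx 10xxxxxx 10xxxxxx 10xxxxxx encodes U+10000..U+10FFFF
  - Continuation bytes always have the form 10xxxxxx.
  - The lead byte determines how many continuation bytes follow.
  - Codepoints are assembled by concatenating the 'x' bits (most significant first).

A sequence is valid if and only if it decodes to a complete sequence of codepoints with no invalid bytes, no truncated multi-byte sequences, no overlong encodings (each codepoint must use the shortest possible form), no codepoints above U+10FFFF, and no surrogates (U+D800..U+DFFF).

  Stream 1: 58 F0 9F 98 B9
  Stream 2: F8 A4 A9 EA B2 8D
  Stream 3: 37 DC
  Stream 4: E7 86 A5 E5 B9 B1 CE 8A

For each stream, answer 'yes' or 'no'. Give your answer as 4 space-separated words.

Answer: yes no no yes

Derivation:
Stream 1: decodes cleanly. VALID
Stream 2: error at byte offset 0. INVALID
Stream 3: error at byte offset 2. INVALID
Stream 4: decodes cleanly. VALID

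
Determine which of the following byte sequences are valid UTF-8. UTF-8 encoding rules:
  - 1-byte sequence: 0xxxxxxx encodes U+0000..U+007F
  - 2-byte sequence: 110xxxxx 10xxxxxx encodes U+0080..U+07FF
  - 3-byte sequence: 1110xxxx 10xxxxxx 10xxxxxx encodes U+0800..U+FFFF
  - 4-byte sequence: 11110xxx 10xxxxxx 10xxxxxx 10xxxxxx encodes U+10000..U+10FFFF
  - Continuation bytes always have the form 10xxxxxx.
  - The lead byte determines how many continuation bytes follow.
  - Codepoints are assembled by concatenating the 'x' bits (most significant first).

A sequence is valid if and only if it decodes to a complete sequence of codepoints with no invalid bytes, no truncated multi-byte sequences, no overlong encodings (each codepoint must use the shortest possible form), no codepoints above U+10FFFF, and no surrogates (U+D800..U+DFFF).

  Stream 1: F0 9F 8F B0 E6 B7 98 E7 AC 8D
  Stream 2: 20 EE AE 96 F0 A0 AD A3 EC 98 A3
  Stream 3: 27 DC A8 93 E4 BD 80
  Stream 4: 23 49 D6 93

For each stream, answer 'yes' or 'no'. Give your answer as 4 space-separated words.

Stream 1: decodes cleanly. VALID
Stream 2: decodes cleanly. VALID
Stream 3: error at byte offset 3. INVALID
Stream 4: decodes cleanly. VALID

Answer: yes yes no yes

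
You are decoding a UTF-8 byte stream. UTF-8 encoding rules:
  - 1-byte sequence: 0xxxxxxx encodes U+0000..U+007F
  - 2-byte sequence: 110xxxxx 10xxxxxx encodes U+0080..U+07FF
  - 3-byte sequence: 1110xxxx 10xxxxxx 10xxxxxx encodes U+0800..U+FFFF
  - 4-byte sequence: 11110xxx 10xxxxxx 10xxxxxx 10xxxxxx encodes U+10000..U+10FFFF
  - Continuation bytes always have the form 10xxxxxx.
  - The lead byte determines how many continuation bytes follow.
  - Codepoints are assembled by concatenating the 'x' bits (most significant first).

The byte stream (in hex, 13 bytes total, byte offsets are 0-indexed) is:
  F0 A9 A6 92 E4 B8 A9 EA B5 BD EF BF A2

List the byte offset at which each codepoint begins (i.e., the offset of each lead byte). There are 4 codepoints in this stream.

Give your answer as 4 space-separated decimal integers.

Answer: 0 4 7 10

Derivation:
Byte[0]=F0: 4-byte lead, need 3 cont bytes. acc=0x0
Byte[1]=A9: continuation. acc=(acc<<6)|0x29=0x29
Byte[2]=A6: continuation. acc=(acc<<6)|0x26=0xA66
Byte[3]=92: continuation. acc=(acc<<6)|0x12=0x29992
Completed: cp=U+29992 (starts at byte 0)
Byte[4]=E4: 3-byte lead, need 2 cont bytes. acc=0x4
Byte[5]=B8: continuation. acc=(acc<<6)|0x38=0x138
Byte[6]=A9: continuation. acc=(acc<<6)|0x29=0x4E29
Completed: cp=U+4E29 (starts at byte 4)
Byte[7]=EA: 3-byte lead, need 2 cont bytes. acc=0xA
Byte[8]=B5: continuation. acc=(acc<<6)|0x35=0x2B5
Byte[9]=BD: continuation. acc=(acc<<6)|0x3D=0xAD7D
Completed: cp=U+AD7D (starts at byte 7)
Byte[10]=EF: 3-byte lead, need 2 cont bytes. acc=0xF
Byte[11]=BF: continuation. acc=(acc<<6)|0x3F=0x3FF
Byte[12]=A2: continuation. acc=(acc<<6)|0x22=0xFFE2
Completed: cp=U+FFE2 (starts at byte 10)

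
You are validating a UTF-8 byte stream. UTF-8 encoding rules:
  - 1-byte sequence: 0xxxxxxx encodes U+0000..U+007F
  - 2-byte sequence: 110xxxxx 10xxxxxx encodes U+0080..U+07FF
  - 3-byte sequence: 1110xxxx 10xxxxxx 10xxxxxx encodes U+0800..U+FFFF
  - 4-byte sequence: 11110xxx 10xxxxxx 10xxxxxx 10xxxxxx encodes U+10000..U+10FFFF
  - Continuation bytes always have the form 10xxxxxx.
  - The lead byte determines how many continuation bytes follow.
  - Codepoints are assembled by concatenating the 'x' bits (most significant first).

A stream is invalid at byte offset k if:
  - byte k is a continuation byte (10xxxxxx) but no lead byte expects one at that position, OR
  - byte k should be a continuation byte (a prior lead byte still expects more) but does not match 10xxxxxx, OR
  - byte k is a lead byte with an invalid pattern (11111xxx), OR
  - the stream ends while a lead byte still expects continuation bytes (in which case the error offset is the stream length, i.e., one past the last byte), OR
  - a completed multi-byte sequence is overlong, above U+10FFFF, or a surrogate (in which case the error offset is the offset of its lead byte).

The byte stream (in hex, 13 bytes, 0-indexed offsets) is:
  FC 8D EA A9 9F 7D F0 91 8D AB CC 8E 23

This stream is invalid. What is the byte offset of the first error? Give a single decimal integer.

Byte[0]=FC: INVALID lead byte (not 0xxx/110x/1110/11110)

Answer: 0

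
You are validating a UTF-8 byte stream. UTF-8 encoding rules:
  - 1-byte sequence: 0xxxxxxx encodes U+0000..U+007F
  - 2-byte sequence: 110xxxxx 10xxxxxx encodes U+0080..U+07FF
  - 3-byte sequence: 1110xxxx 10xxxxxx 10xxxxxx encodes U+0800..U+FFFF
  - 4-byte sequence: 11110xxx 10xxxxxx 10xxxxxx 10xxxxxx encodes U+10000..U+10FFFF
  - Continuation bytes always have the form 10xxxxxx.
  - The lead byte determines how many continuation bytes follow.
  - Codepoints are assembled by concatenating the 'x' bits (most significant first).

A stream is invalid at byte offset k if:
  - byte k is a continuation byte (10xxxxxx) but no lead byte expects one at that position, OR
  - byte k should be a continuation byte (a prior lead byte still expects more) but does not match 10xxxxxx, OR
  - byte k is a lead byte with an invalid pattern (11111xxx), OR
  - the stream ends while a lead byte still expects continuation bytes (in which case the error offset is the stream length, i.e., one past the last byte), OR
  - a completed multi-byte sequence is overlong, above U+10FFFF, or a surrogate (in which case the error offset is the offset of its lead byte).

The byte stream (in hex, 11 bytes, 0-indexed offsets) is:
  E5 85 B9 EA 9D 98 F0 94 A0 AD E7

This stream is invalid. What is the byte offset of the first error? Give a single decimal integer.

Byte[0]=E5: 3-byte lead, need 2 cont bytes. acc=0x5
Byte[1]=85: continuation. acc=(acc<<6)|0x05=0x145
Byte[2]=B9: continuation. acc=(acc<<6)|0x39=0x5179
Completed: cp=U+5179 (starts at byte 0)
Byte[3]=EA: 3-byte lead, need 2 cont bytes. acc=0xA
Byte[4]=9D: continuation. acc=(acc<<6)|0x1D=0x29D
Byte[5]=98: continuation. acc=(acc<<6)|0x18=0xA758
Completed: cp=U+A758 (starts at byte 3)
Byte[6]=F0: 4-byte lead, need 3 cont bytes. acc=0x0
Byte[7]=94: continuation. acc=(acc<<6)|0x14=0x14
Byte[8]=A0: continuation. acc=(acc<<6)|0x20=0x520
Byte[9]=AD: continuation. acc=(acc<<6)|0x2D=0x1482D
Completed: cp=U+1482D (starts at byte 6)
Byte[10]=E7: 3-byte lead, need 2 cont bytes. acc=0x7
Byte[11]: stream ended, expected continuation. INVALID

Answer: 11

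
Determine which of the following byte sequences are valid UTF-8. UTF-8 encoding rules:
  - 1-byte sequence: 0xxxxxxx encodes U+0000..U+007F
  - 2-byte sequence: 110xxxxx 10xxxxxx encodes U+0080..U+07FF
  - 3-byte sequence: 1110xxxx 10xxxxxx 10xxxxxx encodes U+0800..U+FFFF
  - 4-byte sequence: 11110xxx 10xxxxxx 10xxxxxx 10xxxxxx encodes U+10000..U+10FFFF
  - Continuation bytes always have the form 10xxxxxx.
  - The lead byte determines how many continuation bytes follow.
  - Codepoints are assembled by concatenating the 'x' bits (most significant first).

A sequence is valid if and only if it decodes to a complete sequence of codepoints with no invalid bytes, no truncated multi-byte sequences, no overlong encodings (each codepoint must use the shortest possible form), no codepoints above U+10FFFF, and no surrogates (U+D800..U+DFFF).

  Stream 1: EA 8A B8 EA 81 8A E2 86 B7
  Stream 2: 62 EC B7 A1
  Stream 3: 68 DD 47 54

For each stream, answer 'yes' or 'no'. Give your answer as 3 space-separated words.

Stream 1: decodes cleanly. VALID
Stream 2: decodes cleanly. VALID
Stream 3: error at byte offset 2. INVALID

Answer: yes yes no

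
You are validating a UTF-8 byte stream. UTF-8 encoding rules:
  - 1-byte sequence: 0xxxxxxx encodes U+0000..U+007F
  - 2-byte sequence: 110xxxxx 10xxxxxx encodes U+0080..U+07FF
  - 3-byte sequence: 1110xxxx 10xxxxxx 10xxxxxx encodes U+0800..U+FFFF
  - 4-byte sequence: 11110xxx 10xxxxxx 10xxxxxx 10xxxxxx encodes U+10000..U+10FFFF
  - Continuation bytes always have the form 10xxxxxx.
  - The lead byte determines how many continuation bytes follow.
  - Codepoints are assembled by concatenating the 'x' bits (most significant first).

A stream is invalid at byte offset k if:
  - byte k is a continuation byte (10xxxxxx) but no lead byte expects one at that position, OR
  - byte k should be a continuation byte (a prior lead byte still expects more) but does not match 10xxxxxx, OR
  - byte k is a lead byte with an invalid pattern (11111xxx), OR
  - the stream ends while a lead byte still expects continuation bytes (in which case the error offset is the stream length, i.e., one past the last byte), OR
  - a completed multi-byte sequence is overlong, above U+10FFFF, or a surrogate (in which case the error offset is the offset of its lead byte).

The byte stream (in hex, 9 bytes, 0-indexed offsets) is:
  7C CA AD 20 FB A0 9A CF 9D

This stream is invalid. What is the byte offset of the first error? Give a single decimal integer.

Byte[0]=7C: 1-byte ASCII. cp=U+007C
Byte[1]=CA: 2-byte lead, need 1 cont bytes. acc=0xA
Byte[2]=AD: continuation. acc=(acc<<6)|0x2D=0x2AD
Completed: cp=U+02AD (starts at byte 1)
Byte[3]=20: 1-byte ASCII. cp=U+0020
Byte[4]=FB: INVALID lead byte (not 0xxx/110x/1110/11110)

Answer: 4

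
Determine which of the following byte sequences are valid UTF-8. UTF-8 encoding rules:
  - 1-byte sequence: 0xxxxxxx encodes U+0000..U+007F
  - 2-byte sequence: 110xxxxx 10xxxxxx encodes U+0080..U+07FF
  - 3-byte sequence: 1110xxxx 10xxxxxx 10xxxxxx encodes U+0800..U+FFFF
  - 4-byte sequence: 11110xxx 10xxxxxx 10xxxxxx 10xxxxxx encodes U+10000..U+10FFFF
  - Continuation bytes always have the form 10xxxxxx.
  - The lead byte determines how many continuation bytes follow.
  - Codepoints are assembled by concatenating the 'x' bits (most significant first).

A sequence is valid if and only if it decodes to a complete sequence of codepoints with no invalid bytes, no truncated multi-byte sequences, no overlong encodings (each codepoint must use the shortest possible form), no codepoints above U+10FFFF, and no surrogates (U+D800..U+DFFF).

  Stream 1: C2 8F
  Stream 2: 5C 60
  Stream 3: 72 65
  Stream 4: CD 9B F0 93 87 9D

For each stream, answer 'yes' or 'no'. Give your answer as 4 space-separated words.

Stream 1: decodes cleanly. VALID
Stream 2: decodes cleanly. VALID
Stream 3: decodes cleanly. VALID
Stream 4: decodes cleanly. VALID

Answer: yes yes yes yes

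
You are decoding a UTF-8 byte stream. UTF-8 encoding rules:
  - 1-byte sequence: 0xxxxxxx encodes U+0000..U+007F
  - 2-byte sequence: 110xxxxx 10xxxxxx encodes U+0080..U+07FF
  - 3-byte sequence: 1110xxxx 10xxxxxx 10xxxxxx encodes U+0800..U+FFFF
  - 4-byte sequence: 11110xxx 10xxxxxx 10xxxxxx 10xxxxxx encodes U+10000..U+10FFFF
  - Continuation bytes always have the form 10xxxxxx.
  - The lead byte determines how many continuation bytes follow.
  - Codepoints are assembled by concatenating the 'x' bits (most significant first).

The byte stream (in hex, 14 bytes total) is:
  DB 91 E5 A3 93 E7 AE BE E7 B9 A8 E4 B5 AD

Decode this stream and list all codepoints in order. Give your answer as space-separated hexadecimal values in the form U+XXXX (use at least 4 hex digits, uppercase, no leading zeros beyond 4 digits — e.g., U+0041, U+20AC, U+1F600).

Answer: U+06D1 U+58D3 U+7BBE U+7E68 U+4D6D

Derivation:
Byte[0]=DB: 2-byte lead, need 1 cont bytes. acc=0x1B
Byte[1]=91: continuation. acc=(acc<<6)|0x11=0x6D1
Completed: cp=U+06D1 (starts at byte 0)
Byte[2]=E5: 3-byte lead, need 2 cont bytes. acc=0x5
Byte[3]=A3: continuation. acc=(acc<<6)|0x23=0x163
Byte[4]=93: continuation. acc=(acc<<6)|0x13=0x58D3
Completed: cp=U+58D3 (starts at byte 2)
Byte[5]=E7: 3-byte lead, need 2 cont bytes. acc=0x7
Byte[6]=AE: continuation. acc=(acc<<6)|0x2E=0x1EE
Byte[7]=BE: continuation. acc=(acc<<6)|0x3E=0x7BBE
Completed: cp=U+7BBE (starts at byte 5)
Byte[8]=E7: 3-byte lead, need 2 cont bytes. acc=0x7
Byte[9]=B9: continuation. acc=(acc<<6)|0x39=0x1F9
Byte[10]=A8: continuation. acc=(acc<<6)|0x28=0x7E68
Completed: cp=U+7E68 (starts at byte 8)
Byte[11]=E4: 3-byte lead, need 2 cont bytes. acc=0x4
Byte[12]=B5: continuation. acc=(acc<<6)|0x35=0x135
Byte[13]=AD: continuation. acc=(acc<<6)|0x2D=0x4D6D
Completed: cp=U+4D6D (starts at byte 11)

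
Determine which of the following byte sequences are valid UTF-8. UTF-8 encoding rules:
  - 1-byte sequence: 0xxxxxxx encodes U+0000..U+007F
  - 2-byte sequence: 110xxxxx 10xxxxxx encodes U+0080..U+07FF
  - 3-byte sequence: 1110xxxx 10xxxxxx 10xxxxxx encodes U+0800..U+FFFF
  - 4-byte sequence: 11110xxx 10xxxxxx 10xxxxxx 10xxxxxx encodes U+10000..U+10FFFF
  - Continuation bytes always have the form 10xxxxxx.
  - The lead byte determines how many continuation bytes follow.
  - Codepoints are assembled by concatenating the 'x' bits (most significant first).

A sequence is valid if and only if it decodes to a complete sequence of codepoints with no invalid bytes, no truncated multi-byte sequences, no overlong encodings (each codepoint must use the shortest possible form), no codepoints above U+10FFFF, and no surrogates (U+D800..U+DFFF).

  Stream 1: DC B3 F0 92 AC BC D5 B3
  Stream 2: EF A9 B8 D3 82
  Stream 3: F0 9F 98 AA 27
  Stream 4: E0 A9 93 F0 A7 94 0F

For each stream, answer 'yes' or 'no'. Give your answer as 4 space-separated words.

Stream 1: decodes cleanly. VALID
Stream 2: decodes cleanly. VALID
Stream 3: decodes cleanly. VALID
Stream 4: error at byte offset 6. INVALID

Answer: yes yes yes no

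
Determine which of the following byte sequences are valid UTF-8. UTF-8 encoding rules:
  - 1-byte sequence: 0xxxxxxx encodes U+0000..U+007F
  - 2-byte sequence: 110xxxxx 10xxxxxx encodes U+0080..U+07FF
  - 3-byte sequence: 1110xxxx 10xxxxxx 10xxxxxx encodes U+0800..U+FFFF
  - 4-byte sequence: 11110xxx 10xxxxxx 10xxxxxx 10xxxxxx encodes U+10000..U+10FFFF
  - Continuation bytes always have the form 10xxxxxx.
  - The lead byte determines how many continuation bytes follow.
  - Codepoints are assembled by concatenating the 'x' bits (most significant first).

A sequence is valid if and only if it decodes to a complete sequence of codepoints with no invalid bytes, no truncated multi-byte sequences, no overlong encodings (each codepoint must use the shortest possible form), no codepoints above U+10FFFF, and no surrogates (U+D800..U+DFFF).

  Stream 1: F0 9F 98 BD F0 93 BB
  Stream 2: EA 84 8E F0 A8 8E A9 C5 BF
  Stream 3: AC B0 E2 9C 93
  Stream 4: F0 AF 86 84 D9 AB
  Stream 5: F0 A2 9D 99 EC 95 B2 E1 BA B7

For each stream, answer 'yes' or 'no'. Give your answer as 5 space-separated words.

Answer: no yes no yes yes

Derivation:
Stream 1: error at byte offset 7. INVALID
Stream 2: decodes cleanly. VALID
Stream 3: error at byte offset 0. INVALID
Stream 4: decodes cleanly. VALID
Stream 5: decodes cleanly. VALID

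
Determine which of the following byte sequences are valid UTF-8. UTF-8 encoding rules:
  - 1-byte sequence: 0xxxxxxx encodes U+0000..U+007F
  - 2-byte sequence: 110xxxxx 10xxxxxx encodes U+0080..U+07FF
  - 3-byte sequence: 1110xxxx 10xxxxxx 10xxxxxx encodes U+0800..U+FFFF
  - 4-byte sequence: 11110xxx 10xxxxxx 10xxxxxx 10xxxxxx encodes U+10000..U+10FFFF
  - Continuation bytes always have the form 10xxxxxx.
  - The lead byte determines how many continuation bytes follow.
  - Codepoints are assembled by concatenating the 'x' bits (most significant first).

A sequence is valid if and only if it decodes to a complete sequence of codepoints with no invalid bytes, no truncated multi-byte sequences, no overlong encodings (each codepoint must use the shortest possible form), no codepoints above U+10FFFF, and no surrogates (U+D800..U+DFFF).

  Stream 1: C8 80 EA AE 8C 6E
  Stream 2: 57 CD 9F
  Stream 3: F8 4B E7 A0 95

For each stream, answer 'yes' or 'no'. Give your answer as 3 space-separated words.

Answer: yes yes no

Derivation:
Stream 1: decodes cleanly. VALID
Stream 2: decodes cleanly. VALID
Stream 3: error at byte offset 0. INVALID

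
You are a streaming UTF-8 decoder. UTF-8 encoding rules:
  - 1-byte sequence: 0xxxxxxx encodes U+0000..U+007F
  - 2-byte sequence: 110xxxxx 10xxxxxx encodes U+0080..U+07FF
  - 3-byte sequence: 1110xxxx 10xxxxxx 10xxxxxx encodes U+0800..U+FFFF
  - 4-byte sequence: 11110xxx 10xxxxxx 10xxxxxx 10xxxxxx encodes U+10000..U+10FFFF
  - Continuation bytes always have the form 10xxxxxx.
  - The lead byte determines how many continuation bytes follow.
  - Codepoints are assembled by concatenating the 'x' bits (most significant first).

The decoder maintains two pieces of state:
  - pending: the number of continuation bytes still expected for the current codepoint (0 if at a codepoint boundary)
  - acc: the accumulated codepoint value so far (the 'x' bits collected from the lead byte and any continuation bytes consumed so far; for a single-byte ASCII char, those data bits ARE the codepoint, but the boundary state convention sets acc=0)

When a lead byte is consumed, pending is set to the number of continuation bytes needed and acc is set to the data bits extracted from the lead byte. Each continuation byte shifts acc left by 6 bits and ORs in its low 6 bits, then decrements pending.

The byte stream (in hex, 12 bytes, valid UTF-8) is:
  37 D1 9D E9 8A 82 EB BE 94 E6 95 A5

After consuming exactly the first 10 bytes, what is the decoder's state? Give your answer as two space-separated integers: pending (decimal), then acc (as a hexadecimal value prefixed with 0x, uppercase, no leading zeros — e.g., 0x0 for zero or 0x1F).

Answer: 2 0x6

Derivation:
Byte[0]=37: 1-byte. pending=0, acc=0x0
Byte[1]=D1: 2-byte lead. pending=1, acc=0x11
Byte[2]=9D: continuation. acc=(acc<<6)|0x1D=0x45D, pending=0
Byte[3]=E9: 3-byte lead. pending=2, acc=0x9
Byte[4]=8A: continuation. acc=(acc<<6)|0x0A=0x24A, pending=1
Byte[5]=82: continuation. acc=(acc<<6)|0x02=0x9282, pending=0
Byte[6]=EB: 3-byte lead. pending=2, acc=0xB
Byte[7]=BE: continuation. acc=(acc<<6)|0x3E=0x2FE, pending=1
Byte[8]=94: continuation. acc=(acc<<6)|0x14=0xBF94, pending=0
Byte[9]=E6: 3-byte lead. pending=2, acc=0x6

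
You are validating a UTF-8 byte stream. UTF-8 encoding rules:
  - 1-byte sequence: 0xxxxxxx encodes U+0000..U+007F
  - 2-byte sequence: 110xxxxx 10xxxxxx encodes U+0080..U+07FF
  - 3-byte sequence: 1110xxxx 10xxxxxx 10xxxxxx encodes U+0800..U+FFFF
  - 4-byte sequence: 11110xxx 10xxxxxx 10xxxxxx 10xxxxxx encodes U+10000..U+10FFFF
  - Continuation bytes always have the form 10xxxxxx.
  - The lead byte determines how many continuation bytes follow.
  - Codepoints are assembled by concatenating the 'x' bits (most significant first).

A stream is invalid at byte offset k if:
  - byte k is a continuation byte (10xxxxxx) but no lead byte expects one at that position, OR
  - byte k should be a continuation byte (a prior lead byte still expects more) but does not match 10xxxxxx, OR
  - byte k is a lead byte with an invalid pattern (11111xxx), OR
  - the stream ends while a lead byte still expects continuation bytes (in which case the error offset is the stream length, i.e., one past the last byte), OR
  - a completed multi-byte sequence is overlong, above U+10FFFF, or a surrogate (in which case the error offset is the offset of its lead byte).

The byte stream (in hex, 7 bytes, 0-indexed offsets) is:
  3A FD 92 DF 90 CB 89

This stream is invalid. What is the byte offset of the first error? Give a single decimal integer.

Byte[0]=3A: 1-byte ASCII. cp=U+003A
Byte[1]=FD: INVALID lead byte (not 0xxx/110x/1110/11110)

Answer: 1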